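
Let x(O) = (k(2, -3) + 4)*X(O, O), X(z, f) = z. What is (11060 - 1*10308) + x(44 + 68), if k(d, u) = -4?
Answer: 752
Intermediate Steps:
x(O) = 0 (x(O) = (-4 + 4)*O = 0*O = 0)
(11060 - 1*10308) + x(44 + 68) = (11060 - 1*10308) + 0 = (11060 - 10308) + 0 = 752 + 0 = 752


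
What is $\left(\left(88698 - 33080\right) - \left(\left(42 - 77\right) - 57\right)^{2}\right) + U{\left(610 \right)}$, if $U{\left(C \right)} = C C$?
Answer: $419254$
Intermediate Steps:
$U{\left(C \right)} = C^{2}$
$\left(\left(88698 - 33080\right) - \left(\left(42 - 77\right) - 57\right)^{2}\right) + U{\left(610 \right)} = \left(\left(88698 - 33080\right) - \left(\left(42 - 77\right) - 57\right)^{2}\right) + 610^{2} = \left(55618 - \left(-35 - 57\right)^{2}\right) + 372100 = \left(55618 - \left(-92\right)^{2}\right) + 372100 = \left(55618 - 8464\right) + 372100 = 47154 + 372100 = 419254$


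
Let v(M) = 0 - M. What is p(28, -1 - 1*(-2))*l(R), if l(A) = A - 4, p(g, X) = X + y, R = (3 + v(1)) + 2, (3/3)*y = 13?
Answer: 0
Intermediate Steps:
y = 13
v(M) = -M
R = 4 (R = (3 - 1*1) + 2 = (3 - 1) + 2 = 2 + 2 = 4)
p(g, X) = 13 + X (p(g, X) = X + 13 = 13 + X)
l(A) = -4 + A
p(28, -1 - 1*(-2))*l(R) = (13 + (-1 - 1*(-2)))*(-4 + 4) = (13 + (-1 + 2))*0 = (13 + 1)*0 = 14*0 = 0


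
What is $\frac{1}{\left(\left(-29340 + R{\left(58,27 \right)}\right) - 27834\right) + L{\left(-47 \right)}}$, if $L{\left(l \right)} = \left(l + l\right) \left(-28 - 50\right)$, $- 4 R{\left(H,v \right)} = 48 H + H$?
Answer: $- \frac{2}{101105} \approx -1.9781 \cdot 10^{-5}$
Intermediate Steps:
$R{\left(H,v \right)} = - \frac{49 H}{4}$ ($R{\left(H,v \right)} = - \frac{48 H + H}{4} = - \frac{49 H}{4}$)
$L{\left(l \right)} = - 156 l$ ($L{\left(l \right)} = 2 l \left(-78\right) = - 156 l$)
$\frac{1}{\left(\left(-29340 + R{\left(58,27 \right)}\right) - 27834\right) + L{\left(-47 \right)}} = \frac{1}{\left(\left(-29340 - \frac{1421}{2}\right) - 27834\right) - -7332} = \frac{1}{\left(\left(-29340 - \frac{1421}{2}\right) - 27834\right) + 7332} = \frac{1}{\left(- \frac{60101}{2} - 27834\right) + 7332} = \frac{1}{- \frac{115769}{2} + 7332} = \frac{1}{- \frac{101105}{2}} = - \frac{2}{101105}$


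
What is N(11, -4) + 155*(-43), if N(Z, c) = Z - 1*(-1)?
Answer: -6653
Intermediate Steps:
N(Z, c) = 1 + Z (N(Z, c) = Z + 1 = 1 + Z)
N(11, -4) + 155*(-43) = (1 + 11) + 155*(-43) = 12 - 6665 = -6653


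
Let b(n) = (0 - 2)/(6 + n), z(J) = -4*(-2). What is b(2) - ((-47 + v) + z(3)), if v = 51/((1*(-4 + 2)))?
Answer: 257/4 ≈ 64.250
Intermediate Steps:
z(J) = 8
v = -51/2 (v = 51/((1*(-2))) = 51/(-2) = 51*(-½) = -51/2 ≈ -25.500)
b(n) = -2/(6 + n)
b(2) - ((-47 + v) + z(3)) = -2/(6 + 2) - ((-47 - 51/2) + 8) = -2/8 - (-145/2 + 8) = -2*⅛ - 1*(-129/2) = -¼ + 129/2 = 257/4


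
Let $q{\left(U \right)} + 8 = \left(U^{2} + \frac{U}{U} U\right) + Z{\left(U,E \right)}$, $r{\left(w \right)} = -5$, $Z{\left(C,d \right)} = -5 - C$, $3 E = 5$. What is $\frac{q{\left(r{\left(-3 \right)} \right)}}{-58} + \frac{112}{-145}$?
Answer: $- \frac{142}{145} \approx -0.97931$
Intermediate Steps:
$E = \frac{5}{3}$ ($E = \frac{1}{3} \cdot 5 = \frac{5}{3} \approx 1.6667$)
$q{\left(U \right)} = -13 + U^{2}$ ($q{\left(U \right)} = -8 - \left(5 + U - U^{2} - \frac{U}{U} U\right) = -8 + \left(\left(U^{2} + 1 U\right) - \left(5 + U\right)\right) = -8 + \left(\left(U^{2} + U\right) - \left(5 + U\right)\right) = -8 + \left(\left(U + U^{2}\right) - \left(5 + U\right)\right) = -8 + \left(-5 + U^{2}\right) = -13 + U^{2}$)
$\frac{q{\left(r{\left(-3 \right)} \right)}}{-58} + \frac{112}{-145} = \frac{-13 + \left(-5\right)^{2}}{-58} + \frac{112}{-145} = \left(-13 + 25\right) \left(- \frac{1}{58}\right) + 112 \left(- \frac{1}{145}\right) = 12 \left(- \frac{1}{58}\right) - \frac{112}{145} = - \frac{6}{29} - \frac{112}{145} = - \frac{142}{145}$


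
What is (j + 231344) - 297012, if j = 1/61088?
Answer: -4011526783/61088 ≈ -65668.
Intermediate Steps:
j = 1/61088 ≈ 1.6370e-5
(j + 231344) - 297012 = (1/61088 + 231344) - 297012 = 14132342273/61088 - 297012 = -4011526783/61088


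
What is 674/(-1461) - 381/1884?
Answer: -608819/917508 ≈ -0.66356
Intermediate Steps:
674/(-1461) - 381/1884 = 674*(-1/1461) - 381*1/1884 = -674/1461 - 127/628 = -608819/917508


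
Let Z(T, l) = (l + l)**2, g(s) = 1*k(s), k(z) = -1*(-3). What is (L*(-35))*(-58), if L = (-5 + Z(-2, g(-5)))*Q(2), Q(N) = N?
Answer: 125860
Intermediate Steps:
k(z) = 3
g(s) = 3 (g(s) = 1*3 = 3)
Z(T, l) = 4*l**2 (Z(T, l) = (2*l)**2 = 4*l**2)
L = 62 (L = (-5 + 4*3**2)*2 = (-5 + 4*9)*2 = (-5 + 36)*2 = 31*2 = 62)
(L*(-35))*(-58) = (62*(-35))*(-58) = -2170*(-58) = 125860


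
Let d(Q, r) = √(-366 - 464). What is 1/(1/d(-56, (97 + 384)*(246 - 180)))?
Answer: I*√830 ≈ 28.81*I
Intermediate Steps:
d(Q, r) = I*√830 (d(Q, r) = √(-830) = I*√830)
1/(1/d(-56, (97 + 384)*(246 - 180))) = 1/(1/(I*√830)) = 1/(-I*√830/830) = I*√830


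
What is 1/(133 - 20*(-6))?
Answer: 1/253 ≈ 0.0039526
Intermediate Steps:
1/(133 - 20*(-6)) = 1/(133 + 120) = 1/253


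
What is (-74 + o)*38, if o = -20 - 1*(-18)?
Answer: -2888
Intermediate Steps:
o = -2 (o = -20 + 18 = -2)
(-74 + o)*38 = (-74 - 2)*38 = -76*38 = -2888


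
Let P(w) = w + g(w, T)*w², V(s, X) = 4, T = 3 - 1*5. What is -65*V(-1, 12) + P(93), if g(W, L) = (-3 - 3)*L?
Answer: 103621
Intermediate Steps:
T = -2 (T = 3 - 5 = -2)
g(W, L) = -6*L
P(w) = w + 12*w² (P(w) = w + (-6*(-2))*w² = w + 12*w²)
-65*V(-1, 12) + P(93) = -65*4 + 93*(1 + 12*93) = -260 + 93*(1 + 1116) = -260 + 93*1117 = -260 + 103881 = 103621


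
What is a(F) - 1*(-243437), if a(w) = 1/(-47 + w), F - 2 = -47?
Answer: 22396203/92 ≈ 2.4344e+5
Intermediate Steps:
F = -45 (F = 2 - 47 = -45)
a(F) - 1*(-243437) = 1/(-47 - 45) - 1*(-243437) = 1/(-92) + 243437 = -1/92 + 243437 = 22396203/92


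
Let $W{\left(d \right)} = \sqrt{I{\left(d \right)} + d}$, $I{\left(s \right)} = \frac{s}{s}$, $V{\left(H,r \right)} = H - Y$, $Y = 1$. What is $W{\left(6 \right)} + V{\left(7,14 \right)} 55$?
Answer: $330 + \sqrt{7} \approx 332.65$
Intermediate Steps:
$V{\left(H,r \right)} = -1 + H$ ($V{\left(H,r \right)} = H - 1 = -1 + H$)
$I{\left(s \right)} = 1$
$W{\left(d \right)} = \sqrt{1 + d}$
$W{\left(6 \right)} + V{\left(7,14 \right)} 55 = \sqrt{1 + 6} + \left(-1 + 7\right) 55 = \sqrt{7} + 6 \cdot 55 = \sqrt{7} + 330 = 330 + \sqrt{7}$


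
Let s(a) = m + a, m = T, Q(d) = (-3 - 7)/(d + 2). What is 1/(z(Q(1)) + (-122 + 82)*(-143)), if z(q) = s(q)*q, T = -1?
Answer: 9/51610 ≈ 0.00017438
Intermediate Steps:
Q(d) = -10/(2 + d)
m = -1
s(a) = -1 + a
z(q) = q*(-1 + q) (z(q) = (-1 + q)*q = q*(-1 + q))
1/(z(Q(1)) + (-122 + 82)*(-143)) = 1/((-10/(2 + 1))*(-1 - 10/(2 + 1)) + (-122 + 82)*(-143)) = 1/((-10/3)*(-1 - 10/3) - 40*(-143)) = 1/((-10*⅓)*(-1 - 10*⅓) + 5720) = 1/(-10*(-1 - 10/3)/3 + 5720) = 1/(-10/3*(-13/3) + 5720) = 1/(130/9 + 5720) = 1/(51610/9) = 9/51610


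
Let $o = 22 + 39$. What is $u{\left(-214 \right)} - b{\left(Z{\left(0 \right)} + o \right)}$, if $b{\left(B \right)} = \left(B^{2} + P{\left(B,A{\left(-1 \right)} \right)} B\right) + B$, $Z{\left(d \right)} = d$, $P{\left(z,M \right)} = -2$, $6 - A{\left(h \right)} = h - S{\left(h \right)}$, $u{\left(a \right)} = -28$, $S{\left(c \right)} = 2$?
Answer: $-3688$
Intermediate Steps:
$A{\left(h \right)} = 8 - h$ ($A{\left(h \right)} = 6 - \left(h - 2\right) = 6 - \left(-2 + h\right) = 8 - h$)
$o = 61$
$b{\left(B \right)} = B^{2} - B$ ($b{\left(B \right)} = \left(B^{2} - 2 B\right) + B = B^{2} - B$)
$u{\left(-214 \right)} - b{\left(Z{\left(0 \right)} + o \right)} = -28 - \left(0 + 61\right) \left(-1 + \left(0 + 61\right)\right) = -28 - 61 \left(-1 + 61\right) = -28 - 61 \cdot 60 = -28 - 3660 = -3688$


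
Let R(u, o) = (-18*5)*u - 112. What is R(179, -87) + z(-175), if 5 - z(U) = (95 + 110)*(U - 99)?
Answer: 39953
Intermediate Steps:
R(u, o) = -112 - 90*u (R(u, o) = -90*u - 112 = -112 - 90*u)
z(U) = 20300 - 205*U (z(U) = 5 - (95 + 110)*(U - 99) = 5 - 205*(-99 + U) = 5 - (-20295 + 205*U) = 5 + (20295 - 205*U) = 20300 - 205*U)
R(179, -87) + z(-175) = (-112 - 90*179) + (20300 - 205*(-175)) = (-112 - 16110) + (20300 + 35875) = -16222 + 56175 = 39953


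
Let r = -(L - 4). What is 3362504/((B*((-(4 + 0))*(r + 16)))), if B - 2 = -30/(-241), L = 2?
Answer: -101295433/4608 ≈ -21983.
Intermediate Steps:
r = 2 (r = -(2 - 4) = -1*(-2) = 2)
B = 512/241 (B = 2 - 30/(-241) = 2 - 30*(-1/241) = 2 + 30/241 = 512/241 ≈ 2.1245)
3362504/((B*((-(4 + 0))*(r + 16)))) = 3362504/((512*((-(4 + 0))*(2 + 16))/241)) = 3362504/((512*(-1*4*18)/241)) = 3362504/((512*(-4*18)/241)) = 3362504/(((512/241)*(-72))) = 3362504/(-36864/241) = 3362504*(-241/36864) = -101295433/4608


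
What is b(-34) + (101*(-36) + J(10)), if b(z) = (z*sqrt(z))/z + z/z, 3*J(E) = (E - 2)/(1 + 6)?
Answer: -76327/21 + I*sqrt(34) ≈ -3634.6 + 5.831*I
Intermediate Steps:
J(E) = -2/21 + E/21 (J(E) = ((E - 2)/(1 + 6))/3 = ((-2 + E)/7)/3 = ((-2 + E)*(1/7))/3 = (-2/7 + E/7)/3 = -2/21 + E/21)
b(z) = 1 + sqrt(z) (b(z) = z**(3/2)/z + 1 = sqrt(z) + 1 = 1 + sqrt(z))
b(-34) + (101*(-36) + J(10)) = (1 + sqrt(-34)) + (101*(-36) + (-2/21 + (1/21)*10)) = (1 + I*sqrt(34)) + (-3636 + (-2/21 + 10/21)) = (1 + I*sqrt(34)) + (-3636 + 8/21) = (1 + I*sqrt(34)) - 76348/21 = -76327/21 + I*sqrt(34)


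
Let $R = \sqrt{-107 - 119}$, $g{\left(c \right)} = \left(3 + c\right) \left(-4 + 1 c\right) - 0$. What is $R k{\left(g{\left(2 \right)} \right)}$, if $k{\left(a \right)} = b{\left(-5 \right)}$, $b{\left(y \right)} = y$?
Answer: $- 5 i \sqrt{226} \approx - 75.167 i$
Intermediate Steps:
$g{\left(c \right)} = \left(-4 + c\right) \left(3 + c\right)$ ($g{\left(c \right)} = \left(3 + c\right) \left(-4 + c\right) + 0 = \left(-4 + c\right) \left(3 + c\right) + 0 = \left(-4 + c\right) \left(3 + c\right)$)
$k{\left(a \right)} = -5$
$R = i \sqrt{226}$ ($R = \sqrt{-226} = i \sqrt{226} \approx 15.033 i$)
$R k{\left(g{\left(2 \right)} \right)} = i \sqrt{226} \left(-5\right) = - 5 i \sqrt{226}$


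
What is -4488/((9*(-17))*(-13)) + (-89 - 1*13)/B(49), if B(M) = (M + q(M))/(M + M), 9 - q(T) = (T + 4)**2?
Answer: 7036/5109 ≈ 1.3772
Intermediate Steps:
q(T) = 9 - (4 + T)**2 (q(T) = 9 - (T + 4)**2 = 9 - (4 + T)**2)
B(M) = (9 + M - (4 + M)**2)/(2*M) (B(M) = (M + (9 - (4 + M)**2))/(M + M) = (9 + M - (4 + M)**2)/((2*M)) = (9 + M - (4 + M)**2)*(1/(2*M)) = (9 + M - (4 + M)**2)/(2*M))
-4488/((9*(-17))*(-13)) + (-89 - 1*13)/B(49) = -4488/((9*(-17))*(-13)) + (-89 - 1*13)/(((1/2)*(9 + 49 - (4 + 49)**2)/49)) = -4488/((-153*(-13))) + (-89 - 13)/(((1/2)*(1/49)*(9 + 49 - 1*53**2))) = -4488/1989 - 102*98/(9 + 49 - 1*2809) = -4488*1/1989 - 102*98/(9 + 49 - 2809) = -88/39 - 102/((1/2)*(1/49)*(-2751)) = -88/39 - 102/(-393/14) = -88/39 - 102*(-14/393) = -88/39 + 476/131 = 7036/5109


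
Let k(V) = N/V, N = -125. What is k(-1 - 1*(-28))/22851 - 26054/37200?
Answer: -2679894793/3825257400 ≈ -0.70058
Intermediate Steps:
k(V) = -125/V
k(-1 - 1*(-28))/22851 - 26054/37200 = -125/(-1 - 1*(-28))/22851 - 26054/37200 = -125/(-1 + 28)*(1/22851) - 26054*1/37200 = -125/27*(1/22851) - 13027/18600 = -125*1/27*(1/22851) - 13027/18600 = -125/27*1/22851 - 13027/18600 = -125/616977 - 13027/18600 = -2679894793/3825257400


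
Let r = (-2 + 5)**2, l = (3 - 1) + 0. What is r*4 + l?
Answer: 38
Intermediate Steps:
l = 2 (l = 2 + 0 = 2)
r = 9 (r = 3**2 = 9)
r*4 + l = 9*4 + 2 = 36 + 2 = 38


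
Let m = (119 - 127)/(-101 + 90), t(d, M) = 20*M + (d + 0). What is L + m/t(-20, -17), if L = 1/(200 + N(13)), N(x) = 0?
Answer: 59/19800 ≈ 0.0029798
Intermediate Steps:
t(d, M) = d + 20*M (t(d, M) = 20*M + d = d + 20*M)
L = 1/200 (L = 1/(200 + 0) = 1/200 ≈ 0.0050000)
m = 8/11 (m = -8/(-11) = -8*(-1/11) = 8/11 ≈ 0.72727)
L + m/t(-20, -17) = 1/200 + 8/(11*(-20 + 20*(-17))) = 1/200 + 8/(11*(-20 - 340)) = 1/200 + (8/11)/(-360) = 1/200 + (8/11)*(-1/360) = 1/200 - 1/495 = 59/19800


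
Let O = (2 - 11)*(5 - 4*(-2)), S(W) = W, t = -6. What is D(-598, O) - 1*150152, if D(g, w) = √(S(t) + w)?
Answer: -150152 + I*√123 ≈ -1.5015e+5 + 11.091*I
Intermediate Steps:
O = -117 (O = -9*(5 + 8) = -9*13 = -117)
D(g, w) = √(-6 + w)
D(-598, O) - 1*150152 = √(-6 - 117) - 1*150152 = √(-123) - 150152 = I*√123 - 150152 = -150152 + I*√123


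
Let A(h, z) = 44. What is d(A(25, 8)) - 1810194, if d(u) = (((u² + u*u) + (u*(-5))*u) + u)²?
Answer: 31413502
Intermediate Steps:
d(u) = (u - 3*u²)² (d(u) = (((u² + u²) + (-5*u)*u) + u)² = ((2*u² - 5*u²) + u)² = (-3*u² + u)² = (u - 3*u²)²)
d(A(25, 8)) - 1810194 = 44²*(-1 + 3*44)² - 1810194 = 1936*(-1 + 132)² - 1810194 = 1936*131² - 1810194 = 1936*17161 - 1810194 = 33223696 - 1810194 = 31413502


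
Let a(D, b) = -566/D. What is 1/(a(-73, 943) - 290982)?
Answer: -73/21241120 ≈ -3.4367e-6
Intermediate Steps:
1/(a(-73, 943) - 290982) = 1/(-566/(-73) - 290982) = 1/(-566*(-1/73) - 290982) = 1/(566/73 - 290982) = 1/(-21241120/73) = -73/21241120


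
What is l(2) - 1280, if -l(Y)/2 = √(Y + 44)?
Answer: -1280 - 2*√46 ≈ -1293.6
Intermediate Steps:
l(Y) = -2*√(44 + Y) (l(Y) = -2*√(Y + 44) = -2*√(44 + Y))
l(2) - 1280 = -2*√(44 + 2) - 1280 = -2*√46 - 1280 = -1280 - 2*√46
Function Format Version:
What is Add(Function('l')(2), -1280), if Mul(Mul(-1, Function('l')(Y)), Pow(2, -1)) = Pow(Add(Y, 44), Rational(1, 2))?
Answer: Add(-1280, Mul(-2, Pow(46, Rational(1, 2)))) ≈ -1293.6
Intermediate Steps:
Function('l')(Y) = Mul(-2, Pow(Add(44, Y), Rational(1, 2))) (Function('l')(Y) = Mul(-2, Pow(Add(Y, 44), Rational(1, 2))) = Mul(-2, Pow(Add(44, Y), Rational(1, 2))))
Add(Function('l')(2), -1280) = Add(Mul(-2, Pow(Add(44, 2), Rational(1, 2))), -1280) = Add(Mul(-2, Pow(46, Rational(1, 2))), -1280) = Add(-1280, Mul(-2, Pow(46, Rational(1, 2))))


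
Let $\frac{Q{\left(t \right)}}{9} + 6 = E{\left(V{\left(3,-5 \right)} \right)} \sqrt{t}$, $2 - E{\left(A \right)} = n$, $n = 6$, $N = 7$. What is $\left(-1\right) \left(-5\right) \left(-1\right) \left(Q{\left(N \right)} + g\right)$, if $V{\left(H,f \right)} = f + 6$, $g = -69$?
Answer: $615 + 180 \sqrt{7} \approx 1091.2$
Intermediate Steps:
$V{\left(H,f \right)} = 6 + f$
$E{\left(A \right)} = -4$ ($E{\left(A \right)} = 2 - 6 = -4$)
$Q{\left(t \right)} = -54 - 36 \sqrt{t}$ ($Q{\left(t \right)} = -54 + 9 \left(- 4 \sqrt{t}\right) = -54 - 36 \sqrt{t}$)
$\left(-1\right) \left(-5\right) \left(-1\right) \left(Q{\left(N \right)} + g\right) = \left(-1\right) \left(-5\right) \left(-1\right) \left(\left(-54 - 36 \sqrt{7}\right) - 69\right) = 5 \left(-1\right) \left(-123 - 36 \sqrt{7}\right) = - 5 \left(-123 - 36 \sqrt{7}\right) = 615 + 180 \sqrt{7}$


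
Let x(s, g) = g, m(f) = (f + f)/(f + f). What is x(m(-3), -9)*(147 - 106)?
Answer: -369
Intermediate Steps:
m(f) = 1 (m(f) = (2*f)/((2*f)) = (2*f)*(1/(2*f)) = 1)
x(m(-3), -9)*(147 - 106) = -9*(147 - 106) = -9*41 = -369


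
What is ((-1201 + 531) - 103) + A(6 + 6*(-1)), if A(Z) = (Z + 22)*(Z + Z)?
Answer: -773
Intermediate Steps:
A(Z) = 2*Z*(22 + Z) (A(Z) = (22 + Z)*(2*Z) = 2*Z*(22 + Z))
((-1201 + 531) - 103) + A(6 + 6*(-1)) = ((-1201 + 531) - 103) + 2*(6 + 6*(-1))*(22 + (6 + 6*(-1))) = (-670 - 103) + 2*(6 - 6)*(22 + (6 - 6)) = -773 + 2*0*(22 + 0) = -773 + 2*0*22 = -773 + 0 = -773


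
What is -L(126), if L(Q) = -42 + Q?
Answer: -84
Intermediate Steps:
-L(126) = -(-42 + 126) = -1*84 = -84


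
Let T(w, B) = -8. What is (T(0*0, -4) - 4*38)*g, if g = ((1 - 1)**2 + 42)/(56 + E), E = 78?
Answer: -3360/67 ≈ -50.149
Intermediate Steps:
g = 21/67 (g = ((1 - 1)**2 + 42)/(56 + 78) = (0**2 + 42)/134 = (0 + 42)*(1/134) = 42*(1/134) = 21/67 ≈ 0.31343)
(T(0*0, -4) - 4*38)*g = (-8 - 4*38)*(21/67) = (-8 - 152)*(21/67) = -160*21/67 = -3360/67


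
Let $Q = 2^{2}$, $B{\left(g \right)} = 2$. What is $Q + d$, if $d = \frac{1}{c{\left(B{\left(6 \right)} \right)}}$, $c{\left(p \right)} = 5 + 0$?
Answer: $\frac{21}{5} \approx 4.2$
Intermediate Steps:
$c{\left(p \right)} = 5$
$d = \frac{1}{5} \approx 0.2$
$Q = 4$
$Q + d = 4 + \frac{1}{5} = \frac{21}{5}$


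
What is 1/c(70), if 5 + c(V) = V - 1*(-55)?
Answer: 1/120 ≈ 0.0083333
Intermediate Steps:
c(V) = 50 + V (c(V) = -5 + (V - 1*(-55)) = -5 + (V + 55) = -5 + (55 + V) = 50 + V)
1/c(70) = 1/(50 + 70) = 1/120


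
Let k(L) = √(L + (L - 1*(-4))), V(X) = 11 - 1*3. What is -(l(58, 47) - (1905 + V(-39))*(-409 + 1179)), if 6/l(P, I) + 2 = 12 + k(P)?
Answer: 1473013 - 3*√30/5 ≈ 1.4730e+6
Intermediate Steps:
V(X) = 8 (V(X) = 11 - 3 = 8)
k(L) = √(4 + 2*L) (k(L) = √(L + (L + 4)) = √(L + (4 + L)) = √(4 + 2*L))
l(P, I) = 6/(10 + √(4 + 2*P)) (l(P, I) = 6/(-2 + (12 + √(4 + 2*P))) = 6/(10 + √(4 + 2*P)))
-(l(58, 47) - (1905 + V(-39))*(-409 + 1179)) = -(6/(10 + √2*√(2 + 58)) - (1905 + 8)*(-409 + 1179)) = -(6/(10 + √2*√60) - 1913*770) = -(6/(10 + √2*(2*√15)) - 1*1473010) = -(6/(10 + 2*√30) - 1473010) = -(-1473010 + 6/(10 + 2*√30)) = 1473010 - 6/(10 + 2*√30)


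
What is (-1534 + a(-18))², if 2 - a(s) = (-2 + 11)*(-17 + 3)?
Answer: 1976836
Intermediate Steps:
a(s) = 128 (a(s) = 2 - (-2 + 11)*(-17 + 3) = 2 - 9*(-14) = 2 - 1*(-126) = 2 + 126 = 128)
(-1534 + a(-18))² = (-1534 + 128)² = (-1406)² = 1976836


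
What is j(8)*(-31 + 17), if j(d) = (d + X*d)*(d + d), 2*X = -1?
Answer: -896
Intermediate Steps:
X = -1/2 (X = (1/2)*(-1) = -1/2 ≈ -0.50000)
j(d) = d**2 (j(d) = (d - d/2)*(d + d) = (d/2)*(2*d) = d**2)
j(8)*(-31 + 17) = 8**2*(-31 + 17) = 64*(-14) = -896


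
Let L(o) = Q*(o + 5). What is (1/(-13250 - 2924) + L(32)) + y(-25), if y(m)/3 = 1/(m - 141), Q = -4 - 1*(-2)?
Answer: -49682526/671221 ≈ -74.018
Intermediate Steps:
Q = -2 (Q = -4 + 2 = -2)
L(o) = -10 - 2*o (L(o) = -2*(o + 5) = -2*(5 + o) = -10 - 2*o)
y(m) = 3/(-141 + m) (y(m) = 3/(m - 141) = 3/(-141 + m))
(1/(-13250 - 2924) + L(32)) + y(-25) = (1/(-13250 - 2924) + (-10 - 2*32)) + 3/(-141 - 25) = (1/(-16174) + (-10 - 64)) + 3/(-166) = (-1/16174 - 74) + 3*(-1/166) = -1196877/16174 - 3/166 = -49682526/671221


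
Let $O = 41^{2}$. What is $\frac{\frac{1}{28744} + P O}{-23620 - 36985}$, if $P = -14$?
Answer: $\frac{135292259}{348406024} \approx 0.38832$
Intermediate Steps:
$O = 1681$
$\frac{\frac{1}{28744} + P O}{-23620 - 36985} = \frac{\frac{1}{28744} - 23534}{-23620 - 36985} = \frac{\frac{1}{28744} - 23534}{-60605} = \left(- \frac{676461295}{28744}\right) \left(- \frac{1}{60605}\right) = \frac{135292259}{348406024}$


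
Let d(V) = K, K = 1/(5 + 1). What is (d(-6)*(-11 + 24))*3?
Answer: 13/2 ≈ 6.5000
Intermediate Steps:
K = ⅙ (K = 1/6 = ⅙ ≈ 0.16667)
d(V) = ⅙
(d(-6)*(-11 + 24))*3 = ((-11 + 24)/6)*3 = ((⅙)*13)*3 = (13/6)*3 = 13/2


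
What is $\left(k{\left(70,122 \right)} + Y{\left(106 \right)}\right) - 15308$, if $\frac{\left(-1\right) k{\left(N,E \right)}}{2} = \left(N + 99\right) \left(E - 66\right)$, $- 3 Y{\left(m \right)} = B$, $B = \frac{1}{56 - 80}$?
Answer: $- \frac{2464991}{72} \approx -34236.0$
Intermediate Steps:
$B = - \frac{1}{24}$ ($B = \frac{1}{-24} = - \frac{1}{24} \approx -0.041667$)
$Y{\left(m \right)} = \frac{1}{72}$ ($Y{\left(m \right)} = \left(- \frac{1}{3}\right) \left(- \frac{1}{24}\right) = \frac{1}{72}$)
$k{\left(N,E \right)} = - 2 \left(-66 + E\right) \left(99 + N\right)$ ($k{\left(N,E \right)} = - 2 \left(N + 99\right) \left(E - 66\right) = - 2 \left(99 + N\right) \left(-66 + E\right) = - 2 \left(-66 + E\right) \left(99 + N\right)$)
$\left(k{\left(70,122 \right)} + Y{\left(106 \right)}\right) - 15308 = \left(\left(13068 - 24156 + 132 \cdot 70 - 244 \cdot 70\right) + \frac{1}{72}\right) - 15308 = \left(\left(13068 - 24156 + 9240 - 17080\right) + \frac{1}{72}\right) - 15308 = \left(-18928 + \frac{1}{72}\right) - 15308 = - \frac{1362815}{72} - 15308 = - \frac{2464991}{72}$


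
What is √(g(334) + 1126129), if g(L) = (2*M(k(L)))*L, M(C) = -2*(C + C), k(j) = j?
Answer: 7*√4769 ≈ 483.41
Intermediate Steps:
M(C) = -4*C
g(L) = -8*L² (g(L) = (2*(-4*L))*L = (-8*L)*L = -8*L²)
√(g(334) + 1126129) = √(-8*334² + 1126129) = √(-8*111556 + 1126129) = √(-892448 + 1126129) = √233681 = 7*√4769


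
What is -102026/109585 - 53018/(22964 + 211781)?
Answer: -170057548/146997319 ≈ -1.1569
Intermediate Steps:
-102026/109585 - 53018/(22964 + 211781) = -102026*1/109585 - 53018/234745 = -102026/109585 - 53018*1/234745 = -102026/109585 - 7574/33535 = -170057548/146997319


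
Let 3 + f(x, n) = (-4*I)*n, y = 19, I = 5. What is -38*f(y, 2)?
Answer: 1634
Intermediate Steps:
f(x, n) = -3 - 20*n (f(x, n) = -3 + (-4*5)*n = -3 - 20*n)
-38*f(y, 2) = -38*(-3 - 20*2) = -38*(-3 - 40) = -38*(-43) = 1634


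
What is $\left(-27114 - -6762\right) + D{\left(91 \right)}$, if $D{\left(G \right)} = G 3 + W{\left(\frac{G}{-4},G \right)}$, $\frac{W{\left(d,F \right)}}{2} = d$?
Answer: $- \frac{40249}{2} \approx -20125.0$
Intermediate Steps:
$W{\left(d,F \right)} = 2 d$
$D{\left(G \right)} = \frac{5 G}{2}$ ($D{\left(G \right)} = G 3 + 2 \frac{G}{-4} = 3 G + 2 G \left(- \frac{1}{4}\right) = 3 G + 2 \left(- \frac{G}{4}\right) = 3 G - \frac{G}{2} = \frac{5 G}{2}$)
$\left(-27114 - -6762\right) + D{\left(91 \right)} = \left(-27114 - -6762\right) + \frac{5}{2} \cdot 91 = \left(-27114 + \left(-7159 + 13921\right)\right) + \frac{455}{2} = \left(-27114 + 6762\right) + \frac{455}{2} = -20352 + \frac{455}{2} = - \frac{40249}{2}$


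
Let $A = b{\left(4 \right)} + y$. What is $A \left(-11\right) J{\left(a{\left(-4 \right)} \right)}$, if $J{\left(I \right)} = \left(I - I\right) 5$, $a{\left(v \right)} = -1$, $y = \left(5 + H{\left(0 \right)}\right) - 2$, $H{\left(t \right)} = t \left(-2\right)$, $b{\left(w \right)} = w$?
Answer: $0$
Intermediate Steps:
$H{\left(t \right)} = - 2 t$
$y = 3$ ($y = \left(5 - 0\right) - 2 = \left(5 + 0\right) - 2 = 5 - 2 = 3$)
$J{\left(I \right)} = 0$ ($J{\left(I \right)} = 0 \cdot 5 = 0$)
$A = 7$ ($A = 4 + 3 = 7$)
$A \left(-11\right) J{\left(a{\left(-4 \right)} \right)} = 7 \left(-11\right) 0 = \left(-77\right) 0 = 0$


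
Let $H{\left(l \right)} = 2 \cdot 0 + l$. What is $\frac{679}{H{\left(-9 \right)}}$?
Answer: $- \frac{679}{9} \approx -75.444$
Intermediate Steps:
$H{\left(l \right)} = l$ ($H{\left(l \right)} = 0 + l = l$)
$\frac{679}{H{\left(-9 \right)}} = \frac{679}{-9} = 679 \left(- \frac{1}{9}\right) = - \frac{679}{9}$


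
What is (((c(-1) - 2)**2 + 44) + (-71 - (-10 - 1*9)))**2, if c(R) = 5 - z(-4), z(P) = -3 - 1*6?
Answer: 18496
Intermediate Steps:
z(P) = -9 (z(P) = -3 - 6 = -9)
c(R) = 14 (c(R) = 5 - 1*(-9) = 5 + 9 = 14)
(((c(-1) - 2)**2 + 44) + (-71 - (-10 - 1*9)))**2 = (((14 - 2)**2 + 44) + (-71 - (-10 - 1*9)))**2 = ((12**2 + 44) + (-71 - (-10 - 9)))**2 = ((144 + 44) + (-71 - 1*(-19)))**2 = (188 + (-71 + 19))**2 = (188 - 52)**2 = 136**2 = 18496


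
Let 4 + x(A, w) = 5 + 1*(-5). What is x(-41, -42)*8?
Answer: -32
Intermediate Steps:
x(A, w) = -4 (x(A, w) = -4 + (5 + 1*(-5)) = -4 + (5 - 5) = -4 + 0 = -4)
x(-41, -42)*8 = -4*8 = -32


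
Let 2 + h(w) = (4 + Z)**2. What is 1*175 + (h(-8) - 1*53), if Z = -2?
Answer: 124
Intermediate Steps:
h(w) = 2 (h(w) = -2 + (4 - 2)**2 = -2 + 2**2 = -2 + 4 = 2)
1*175 + (h(-8) - 1*53) = 1*175 + (2 - 1*53) = 175 + (2 - 53) = 175 - 51 = 124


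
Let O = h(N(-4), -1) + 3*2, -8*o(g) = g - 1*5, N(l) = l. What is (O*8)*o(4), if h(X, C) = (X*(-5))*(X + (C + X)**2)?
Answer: 426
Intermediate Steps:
h(X, C) = -5*X*(X + (C + X)**2) (h(X, C) = (-5*X)*(X + (C + X)**2) = -5*X*(X + (C + X)**2))
o(g) = 5/8 - g/8 (o(g) = -(g - 1*5)/8 = -(g - 5)/8 = -(-5 + g)/8 = 5/8 - g/8)
O = 426 (O = -5*(-4)*(-4 + (-1 - 4)**2) + 3*2 = -5*(-4)*(-4 + (-5)**2) + 6 = -5*(-4)*(-4 + 25) + 6 = -5*(-4)*21 + 6 = 420 + 6 = 426)
(O*8)*o(4) = (426*8)*(5/8 - 1/8*4) = 3408*(5/8 - 1/2) = 3408*(1/8) = 426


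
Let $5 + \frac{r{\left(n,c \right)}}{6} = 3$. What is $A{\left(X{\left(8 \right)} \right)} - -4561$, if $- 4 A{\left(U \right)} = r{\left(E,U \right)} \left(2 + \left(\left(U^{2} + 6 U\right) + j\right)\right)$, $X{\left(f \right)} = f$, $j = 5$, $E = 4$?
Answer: $4918$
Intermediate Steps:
$r{\left(n,c \right)} = -12$ ($r{\left(n,c \right)} = -30 + 6 \cdot 3 = -30 + 18 = -12$)
$A{\left(U \right)} = 21 + 3 U^{2} + 18 U$ ($A{\left(U \right)} = - \frac{\left(-12\right) \left(2 + \left(\left(U^{2} + 6 U\right) + 5\right)\right)}{4} = - \frac{\left(-12\right) \left(2 + \left(5 + U^{2} + 6 U\right)\right)}{4} = - \frac{\left(-12\right) \left(7 + U^{2} + 6 U\right)}{4} = - \frac{-84 - 72 U - 12 U^{2}}{4} = 21 + 3 U^{2} + 18 U$)
$A{\left(X{\left(8 \right)} \right)} - -4561 = \left(21 + 3 \cdot 8^{2} + 18 \cdot 8\right) - -4561 = \left(21 + 3 \cdot 64 + 144\right) + 4561 = \left(21 + 192 + 144\right) + 4561 = 357 + 4561 = 4918$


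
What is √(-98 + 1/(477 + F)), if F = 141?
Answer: I*√37427934/618 ≈ 9.8994*I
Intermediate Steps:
√(-98 + 1/(477 + F)) = √(-98 + 1/(477 + 141)) = √(-98 + 1/618) = √(-60563/618) = I*√37427934/618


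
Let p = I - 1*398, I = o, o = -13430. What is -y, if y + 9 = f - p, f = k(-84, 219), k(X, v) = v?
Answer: -14038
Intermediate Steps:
I = -13430
f = 219
p = -13828 (p = -13430 - 1*398 = -13430 - 398 = -13828)
y = 14038 (y = -9 + (219 - 1*(-13828)) = -9 + (219 + 13828) = -9 + 14047 = 14038)
-y = -1*14038 = -14038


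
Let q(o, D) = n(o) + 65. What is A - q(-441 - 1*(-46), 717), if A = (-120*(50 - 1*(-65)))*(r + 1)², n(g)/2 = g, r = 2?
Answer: -123475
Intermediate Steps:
n(g) = 2*g
A = -124200 (A = (-120*(50 - 1*(-65)))*(2 + 1)² = -120*(50 + 65)*3² = -120*115*9 = -13800*9 = -124200)
q(o, D) = 65 + 2*o (q(o, D) = 2*o + 65 = 65 + 2*o)
A - q(-441 - 1*(-46), 717) = -124200 - (65 + 2*(-441 - 1*(-46))) = -124200 - (65 + 2*(-441 + 46)) = -124200 - (65 + 2*(-395)) = -124200 - (65 - 790) = -124200 - 1*(-725) = -124200 + 725 = -123475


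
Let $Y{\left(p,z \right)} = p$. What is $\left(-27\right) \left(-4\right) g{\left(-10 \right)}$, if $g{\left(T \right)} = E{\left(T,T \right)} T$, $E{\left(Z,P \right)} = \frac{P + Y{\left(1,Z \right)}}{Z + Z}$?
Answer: $-486$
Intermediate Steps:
$E{\left(Z,P \right)} = \frac{1 + P}{2 Z}$ ($E{\left(Z,P \right)} = \frac{P + 1}{Z + Z} = \frac{1 + P}{2 Z}$)
$g{\left(T \right)} = \frac{1}{2} + \frac{T}{2}$ ($g{\left(T \right)} = \frac{1 + T}{2 T} T = \frac{1}{2} + \frac{T}{2}$)
$\left(-27\right) \left(-4\right) g{\left(-10 \right)} = \left(-27\right) \left(-4\right) \left(\frac{1}{2} + \frac{1}{2} \left(-10\right)\right) = 108 \left(\frac{1}{2} - 5\right) = 108 \left(- \frac{9}{2}\right) = -486$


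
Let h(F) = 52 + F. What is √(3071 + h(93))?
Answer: 4*√201 ≈ 56.710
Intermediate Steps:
√(3071 + h(93)) = √(3071 + (52 + 93)) = √(3071 + 145) = √3216 = 4*√201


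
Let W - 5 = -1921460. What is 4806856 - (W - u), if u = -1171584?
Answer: 5556727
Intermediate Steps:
W = -1921455 (W = 5 - 1921460 = -1921455)
4806856 - (W - u) = 4806856 - (-1921455 - 1*(-1171584)) = 4806856 - (-1921455 + 1171584) = 4806856 - 1*(-749871) = 4806856 + 749871 = 5556727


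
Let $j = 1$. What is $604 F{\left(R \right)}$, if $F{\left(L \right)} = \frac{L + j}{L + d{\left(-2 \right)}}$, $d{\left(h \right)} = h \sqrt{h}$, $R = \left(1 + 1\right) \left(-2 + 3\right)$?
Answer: $302 + 302 i \sqrt{2} \approx 302.0 + 427.09 i$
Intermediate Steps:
$R = 2$ ($R = 2 \cdot 1 = 2$)
$d{\left(h \right)} = h^{\frac{3}{2}}$
$F{\left(L \right)} = \frac{1 + L}{L - 2 i \sqrt{2}}$ ($F{\left(L \right)} = \frac{L + 1}{L + \left(-2\right)^{\frac{3}{2}}} = \frac{1 + L}{L - 2 i \sqrt{2}}$)
$604 F{\left(R \right)} = 604 \frac{1 + 2}{2 - 2 i \sqrt{2}} = 604 \frac{1}{2 - 2 i \sqrt{2}} \cdot 3 = 604 \frac{3}{2 - 2 i \sqrt{2}} = \frac{1812}{2 - 2 i \sqrt{2}}$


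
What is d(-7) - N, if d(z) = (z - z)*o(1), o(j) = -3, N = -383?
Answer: 383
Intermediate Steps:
d(z) = 0 (d(z) = (z - z)*(-3) = 0*(-3) = 0)
d(-7) - N = 0 - 1*(-383) = 0 + 383 = 383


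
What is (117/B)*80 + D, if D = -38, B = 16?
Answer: 547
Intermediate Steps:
(117/B)*80 + D = (117/16)*80 - 38 = 585 - 38 = 547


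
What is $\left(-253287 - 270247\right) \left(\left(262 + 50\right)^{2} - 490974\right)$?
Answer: $206078688420$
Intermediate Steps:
$\left(-253287 - 270247\right) \left(\left(262 + 50\right)^{2} - 490974\right) = - 523534 \left(312^{2} - 490974\right) = - 523534 \left(97344 - 490974\right) = \left(-523534\right) \left(-393630\right) = 206078688420$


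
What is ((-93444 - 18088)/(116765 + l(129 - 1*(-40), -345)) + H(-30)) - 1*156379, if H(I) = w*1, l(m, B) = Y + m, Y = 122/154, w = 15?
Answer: -1407906760320/9003979 ≈ -1.5637e+5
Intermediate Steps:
Y = 61/77 (Y = 122*(1/154) = 61/77 ≈ 0.79221)
l(m, B) = 61/77 + m
H(I) = 15 (H(I) = 15*1 = 15)
((-93444 - 18088)/(116765 + l(129 - 1*(-40), -345)) + H(-30)) - 1*156379 = ((-93444 - 18088)/(116765 + (61/77 + (129 - 1*(-40)))) + 15) - 1*156379 = (-111532/(116765 + (61/77 + (129 + 40))) + 15) - 156379 = (-111532/(116765 + (61/77 + 169)) + 15) - 156379 = (-111532/(116765 + 13074/77) + 15) - 156379 = (-111532/9003979/77 + 15) - 156379 = (-111532*77/9003979 + 15) - 156379 = (-8587964/9003979 + 15) - 156379 = 126471721/9003979 - 156379 = -1407906760320/9003979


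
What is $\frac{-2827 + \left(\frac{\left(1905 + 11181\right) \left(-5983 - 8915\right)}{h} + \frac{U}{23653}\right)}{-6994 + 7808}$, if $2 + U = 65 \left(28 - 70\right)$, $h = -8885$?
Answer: $\frac{4017138163629}{171067720670} \approx 23.483$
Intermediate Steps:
$U = -2732$ ($U = -2 + 65 \left(28 - 70\right) = -2 + 65 \left(-42\right) = -2 - 2730 = -2732$)
$\frac{-2827 + \left(\frac{\left(1905 + 11181\right) \left(-5983 - 8915\right)}{h} + \frac{U}{23653}\right)}{-6994 + 7808} = \frac{-2827 - \left(\frac{2732}{23653} - \frac{\left(1905 + 11181\right) \left(-5983 - 8915\right)}{-8885}\right)}{-6994 + 7808} = \frac{-2827 - \left(\frac{2732}{23653} - 13086 \left(-14898\right) \left(- \frac{1}{8885}\right)\right)}{814} = \left(-2827 - - \frac{4611251734064}{210156905}\right) \frac{1}{814} = \left(-2827 + \left(\frac{194955228}{8885} - \frac{2732}{23653}\right)\right) \frac{1}{814} = \left(-2827 + \frac{4611251734064}{210156905}\right) \frac{1}{814} = \frac{4017138163629}{210156905} \cdot \frac{1}{814} = \frac{4017138163629}{171067720670}$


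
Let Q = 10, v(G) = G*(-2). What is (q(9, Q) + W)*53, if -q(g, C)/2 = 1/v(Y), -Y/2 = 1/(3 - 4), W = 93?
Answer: 9911/2 ≈ 4955.5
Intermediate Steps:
Y = 2 (Y = -2/(3 - 4) = -2/(-1) = -2*(-1) = 2)
v(G) = -2*G
q(g, C) = 1/2 (q(g, C) = -2/((-2*2)) = -2/(-4) = -2*(-1/4) = 1/2)
(q(9, Q) + W)*53 = (1/2 + 93)*53 = (187/2)*53 = 9911/2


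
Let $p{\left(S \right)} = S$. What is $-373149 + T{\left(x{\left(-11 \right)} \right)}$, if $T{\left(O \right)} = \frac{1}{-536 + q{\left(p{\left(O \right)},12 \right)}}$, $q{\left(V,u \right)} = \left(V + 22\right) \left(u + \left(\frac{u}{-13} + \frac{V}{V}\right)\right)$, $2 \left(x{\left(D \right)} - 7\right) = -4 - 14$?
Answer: $- \frac{1428414385}{3828} \approx -3.7315 \cdot 10^{5}$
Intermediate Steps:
$x{\left(D \right)} = -2$ ($x{\left(D \right)} = 7 + \frac{-4 - 14}{2} = 7 + \frac{1}{2} \left(-18\right) = 7 - 9 = -2$)
$q{\left(V,u \right)} = \left(1 + \frac{12 u}{13}\right) \left(22 + V\right)$ ($q{\left(V,u \right)} = \left(22 + V\right) \left(u + \left(u \left(- \frac{1}{13}\right) + 1\right)\right) = \left(22 + V\right) \left(u - \left(-1 + \frac{u}{13}\right)\right) = \left(22 + V\right) \left(1 + \frac{12 u}{13}\right) = \left(1 + \frac{12 u}{13}\right) \left(22 + V\right)$)
$T{\left(O \right)} = \frac{1}{- \frac{3514}{13} + \frac{157 O}{13}}$ ($T{\left(O \right)} = \frac{1}{-536 + \left(22 + O + \frac{264}{13} \cdot 12 + \frac{12}{13} O 12\right)} = \frac{1}{-536 + \left(22 + O + \frac{3168}{13} + \frac{144 O}{13}\right)} = \frac{1}{-536 + \left(\frac{3454}{13} + \frac{157 O}{13}\right)} = \frac{1}{- \frac{3514}{13} + \frac{157 O}{13}}$)
$-373149 + T{\left(x{\left(-11 \right)} \right)} = -373149 + \frac{13}{-3514 + 157 \left(-2\right)} = -373149 + \frac{13}{-3514 - 314} = -373149 + \frac{13}{-3828} = -373149 + 13 \left(- \frac{1}{3828}\right) = -373149 - \frac{13}{3828} = - \frac{1428414385}{3828}$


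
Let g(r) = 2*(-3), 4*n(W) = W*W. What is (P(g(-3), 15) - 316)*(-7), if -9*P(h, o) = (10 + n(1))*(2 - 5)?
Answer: 26257/12 ≈ 2188.1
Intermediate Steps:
n(W) = W²/4 (n(W) = (W*W)/4 = W²/4)
g(r) = -6
P(h, o) = 41/12 (P(h, o) = -(10 + (¼)*1²)*(2 - 5)/9 = -(10 + (¼)*1)*(-3)/9 = -(10 + ¼)*(-3)/9 = -41*(-3)/36 = -⅑*(-123/4) = 41/12)
(P(g(-3), 15) - 316)*(-7) = (41/12 - 316)*(-7) = -3751/12*(-7) = 26257/12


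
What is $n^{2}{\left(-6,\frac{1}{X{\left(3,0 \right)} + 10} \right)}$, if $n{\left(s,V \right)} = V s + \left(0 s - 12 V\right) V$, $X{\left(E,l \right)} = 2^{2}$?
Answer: $\frac{576}{2401} \approx 0.2399$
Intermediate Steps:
$X{\left(E,l \right)} = 4$
$n{\left(s,V \right)} = - 12 V^{2} + V s$ ($n{\left(s,V \right)} = V s + \left(0 - 12 V\right) V = V s + - 12 V V = V s - 12 V^{2} = - 12 V^{2} + V s$)
$n^{2}{\left(-6,\frac{1}{X{\left(3,0 \right)} + 10} \right)} = \left(\frac{-6 - \frac{12}{4 + 10}}{4 + 10}\right)^{2} = \left(\frac{-6 - \frac{12}{14}}{14}\right)^{2} = \left(\frac{-6 - \frac{6}{7}}{14}\right)^{2} = \left(\frac{1}{14} \left(- \frac{48}{7}\right)\right)^{2} = \left(- \frac{24}{49}\right)^{2} = \frac{576}{2401}$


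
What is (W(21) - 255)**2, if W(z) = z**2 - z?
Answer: 27225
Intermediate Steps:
(W(21) - 255)**2 = (21*(-1 + 21) - 255)**2 = (21*20 - 255)**2 = (420 - 255)**2 = 165**2 = 27225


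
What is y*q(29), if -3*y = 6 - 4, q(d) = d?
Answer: -58/3 ≈ -19.333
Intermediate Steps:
y = -⅔ (y = -(6 - 4)/3 = -⅓*2 = -⅔ ≈ -0.66667)
y*q(29) = -⅔*29 = -58/3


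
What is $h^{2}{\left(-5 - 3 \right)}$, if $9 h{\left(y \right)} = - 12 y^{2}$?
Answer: $\frac{65536}{9} \approx 7281.8$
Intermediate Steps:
$h{\left(y \right)} = - \frac{4 y^{2}}{3}$ ($h{\left(y \right)} = \frac{\left(-12\right) y^{2}}{9} = - \frac{4 y^{2}}{3}$)
$h^{2}{\left(-5 - 3 \right)} = \left(- \frac{4 \left(-5 - 3\right)^{2}}{3}\right)^{2} = \left(- \frac{4 \left(-8\right)^{2}}{3}\right)^{2} = \left(\left(- \frac{4}{3}\right) 64\right)^{2} = \left(- \frac{256}{3}\right)^{2} = \frac{65536}{9}$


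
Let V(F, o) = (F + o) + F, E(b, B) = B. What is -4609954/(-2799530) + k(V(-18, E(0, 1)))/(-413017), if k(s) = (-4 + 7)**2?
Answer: 951982087724/578126741005 ≈ 1.6467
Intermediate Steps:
V(F, o) = o + 2*F
k(s) = 9 (k(s) = 3**2 = 9)
-4609954/(-2799530) + k(V(-18, E(0, 1)))/(-413017) = -4609954/(-2799530) + 9/(-413017) = -4609954*(-1/2799530) + 9*(-1/413017) = 2304977/1399765 - 9/413017 = 951982087724/578126741005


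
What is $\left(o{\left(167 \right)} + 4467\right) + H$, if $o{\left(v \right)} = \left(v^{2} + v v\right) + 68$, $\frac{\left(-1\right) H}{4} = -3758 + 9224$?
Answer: $38449$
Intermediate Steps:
$H = -21864$ ($H = - 4 \left(-3758 + 9224\right) = \left(-4\right) 5466 = -21864$)
$o{\left(v \right)} = 68 + 2 v^{2}$ ($o{\left(v \right)} = \left(v^{2} + v^{2}\right) + 68 = 2 v^{2} + 68 = 68 + 2 v^{2}$)
$\left(o{\left(167 \right)} + 4467\right) + H = \left(\left(68 + 2 \cdot 167^{2}\right) + 4467\right) - 21864 = \left(\left(68 + 2 \cdot 27889\right) + 4467\right) - 21864 = \left(\left(68 + 55778\right) + 4467\right) - 21864 = \left(55846 + 4467\right) - 21864 = 60313 - 21864 = 38449$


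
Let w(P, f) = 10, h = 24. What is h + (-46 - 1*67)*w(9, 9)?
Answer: -1106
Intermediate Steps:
h + (-46 - 1*67)*w(9, 9) = 24 + (-46 - 1*67)*10 = 24 + (-46 - 67)*10 = 24 - 113*10 = 24 - 1130 = -1106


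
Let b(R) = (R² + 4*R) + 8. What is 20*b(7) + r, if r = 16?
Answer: 1716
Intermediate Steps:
b(R) = 8 + R² + 4*R
20*b(7) + r = 20*(8 + 7² + 4*7) + 16 = 20*(8 + 49 + 28) + 16 = 20*85 + 16 = 1700 + 16 = 1716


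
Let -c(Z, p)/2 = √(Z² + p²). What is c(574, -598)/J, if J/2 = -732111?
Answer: 2*√171770/732111 ≈ 0.0011322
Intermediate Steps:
J = -1464222 (J = 2*(-732111) = -1464222)
c(Z, p) = -2*√(Z² + p²)
c(574, -598)/J = -2*√(574² + (-598)²)/(-1464222) = -2*√(329476 + 357604)*(-1/1464222) = -4*√171770*(-1/1464222) = 2*√171770/732111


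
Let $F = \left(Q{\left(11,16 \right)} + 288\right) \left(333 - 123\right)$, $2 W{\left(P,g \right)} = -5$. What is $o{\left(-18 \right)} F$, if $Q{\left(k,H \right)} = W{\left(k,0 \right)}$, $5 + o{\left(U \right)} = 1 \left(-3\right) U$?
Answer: $2937795$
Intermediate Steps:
$o{\left(U \right)} = -5 - 3 U$ ($o{\left(U \right)} = -5 + 1 \left(-3\right) U = -5 - 3 U$)
$W{\left(P,g \right)} = - \frac{5}{2}$ ($W{\left(P,g \right)} = \frac{1}{2} \left(-5\right) = - \frac{5}{2}$)
$Q{\left(k,H \right)} = - \frac{5}{2}$
$F = 59955$ ($F = \left(- \frac{5}{2} + 288\right) \left(333 - 123\right) = \frac{571}{2} \cdot 210 = 59955$)
$o{\left(-18 \right)} F = \left(-5 - -54\right) 59955 = \left(-5 + 54\right) 59955 = 49 \cdot 59955 = 2937795$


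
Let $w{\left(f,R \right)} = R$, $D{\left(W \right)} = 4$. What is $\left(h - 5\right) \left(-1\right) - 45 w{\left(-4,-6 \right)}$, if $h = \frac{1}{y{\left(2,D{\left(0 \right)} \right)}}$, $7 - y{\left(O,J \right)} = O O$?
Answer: $\frac{824}{3} \approx 274.67$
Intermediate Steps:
$y{\left(O,J \right)} = 7 - O^{2}$ ($y{\left(O,J \right)} = 7 - O O = 7 - O^{2}$)
$h = \frac{1}{3}$ ($h = \frac{1}{7 - 2^{2}} = \frac{1}{7 - 4} = \frac{1}{3} \approx 0.33333$)
$\left(h - 5\right) \left(-1\right) - 45 w{\left(-4,-6 \right)} = \left(\frac{1}{3} - 5\right) \left(-1\right) - -270 = \left(- \frac{14}{3}\right) \left(-1\right) + 270 = \frac{14}{3} + 270 = \frac{824}{3}$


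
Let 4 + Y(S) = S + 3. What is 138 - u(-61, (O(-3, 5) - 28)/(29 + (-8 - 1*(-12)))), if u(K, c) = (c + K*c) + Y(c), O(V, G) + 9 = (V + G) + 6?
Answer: 2876/33 ≈ 87.151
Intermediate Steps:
Y(S) = -1 + S (Y(S) = -4 + (S + 3) = -4 + (3 + S) = -1 + S)
O(V, G) = -3 + G + V (O(V, G) = -9 + ((V + G) + 6) = -9 + ((G + V) + 6) = -9 + (6 + G + V) = -3 + G + V)
u(K, c) = -1 + 2*c + K*c (u(K, c) = (c + K*c) + (-1 + c) = -1 + 2*c + K*c)
138 - u(-61, (O(-3, 5) - 28)/(29 + (-8 - 1*(-12)))) = 138 - (-1 + 2*(((-3 + 5 - 3) - 28)/(29 + (-8 - 1*(-12)))) - 61*((-3 + 5 - 3) - 28)/(29 + (-8 - 1*(-12)))) = 138 - (-1 + 2*((-1 - 28)/(29 + (-8 + 12))) - 61*(-1 - 28)/(29 + (-8 + 12))) = 138 - (-1 + 2*(-29/(29 + 4)) - (-1769)/(29 + 4)) = 138 - (-1 + 2*(-29/33) - (-1769)/33) = 138 - (-1 + 2*(-29*1/33) - (-1769)/33) = 138 - (-1 + 2*(-29/33) - 61*(-29/33)) = 138 - (-1 - 58/33 + 1769/33) = 138 - 1*1678/33 = 138 - 1678/33 = 2876/33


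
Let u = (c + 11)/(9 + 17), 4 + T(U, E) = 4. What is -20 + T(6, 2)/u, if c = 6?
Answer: -20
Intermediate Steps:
T(U, E) = 0 (T(U, E) = -4 + 4 = 0)
u = 17/26 (u = (6 + 11)/(9 + 17) = 17/26 ≈ 0.65385)
-20 + T(6, 2)/u = -20 + 0/(17/26) = -20 + 0*(26/17) = -20 + 0 = -20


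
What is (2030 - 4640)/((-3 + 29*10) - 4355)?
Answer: 145/226 ≈ 0.64159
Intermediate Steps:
(2030 - 4640)/((-3 + 29*10) - 4355) = -2610/((-3 + 290) - 4355) = -2610/(287 - 4355) = -2610/(-4068) = -2610*(-1/4068) = 145/226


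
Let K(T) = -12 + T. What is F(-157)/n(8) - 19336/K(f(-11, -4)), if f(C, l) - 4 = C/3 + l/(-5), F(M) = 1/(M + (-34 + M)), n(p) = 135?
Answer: 13626079037/7657740 ≈ 1779.4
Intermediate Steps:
F(M) = 1/(-34 + 2*M)
f(C, l) = 4 - l/5 + C/3 (f(C, l) = 4 + (C/3 + l/(-5)) = 4 + (C*(1/3) + l*(-1/5)) = 4 + (C/3 - l/5) = 4 + (-l/5 + C/3) = 4 - l/5 + C/3)
F(-157)/n(8) - 19336/K(f(-11, -4)) = (1/(2*(-17 - 157)))/135 - 19336/(-12 + (4 - 1/5*(-4) + (1/3)*(-11))) = ((1/2)/(-174))*(1/135) - 19336/(-12 + (4 + 4/5 - 11/3)) = ((1/2)*(-1/174))*(1/135) - 19336/(-12 + 17/15) = -1/348*1/135 - 19336/(-163/15) = -1/46980 - 19336*(-15/163) = -1/46980 + 290040/163 = 13626079037/7657740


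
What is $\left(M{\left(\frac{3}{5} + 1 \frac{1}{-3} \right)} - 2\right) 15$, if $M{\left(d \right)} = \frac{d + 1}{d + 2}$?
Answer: $- \frac{735}{34} \approx -21.618$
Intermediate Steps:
$M{\left(d \right)} = \frac{1 + d}{2 + d}$
$\left(M{\left(\frac{3}{5} + 1 \frac{1}{-3} \right)} - 2\right) 15 = \left(\frac{1 + \left(\frac{3}{5} + 1 \frac{1}{-3}\right)}{2 + \left(\frac{3}{5} + 1 \frac{1}{-3}\right)} - 2\right) 15 = \left(\frac{1 + \left(3 \cdot \frac{1}{5} + 1 \left(- \frac{1}{3}\right)\right)}{2 + \left(3 \cdot \frac{1}{5} + 1 \left(- \frac{1}{3}\right)\right)} - 2\right) 15 = \left(\frac{1 + \left(\frac{3}{5} - \frac{1}{3}\right)}{2 + \left(\frac{3}{5} - \frac{1}{3}\right)} - 2\right) 15 = \left(\frac{1 + \frac{4}{15}}{2 + \frac{4}{15}} - 2\right) 15 = \left(\frac{1}{\frac{34}{15}} \cdot \frac{19}{15} - 2\right) 15 = \left(\frac{15}{34} \cdot \frac{19}{15} - 2\right) 15 = \left(\frac{19}{34} - 2\right) 15 = \left(- \frac{49}{34}\right) 15 = - \frac{735}{34}$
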